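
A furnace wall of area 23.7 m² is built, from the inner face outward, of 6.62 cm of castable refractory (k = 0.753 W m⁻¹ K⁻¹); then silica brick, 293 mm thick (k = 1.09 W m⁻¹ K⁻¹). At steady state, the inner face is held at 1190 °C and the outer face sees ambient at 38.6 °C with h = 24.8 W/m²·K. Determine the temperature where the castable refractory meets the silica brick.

T = 935 °C

Resistance network (inner→outer):
  R_castable refractory = L/(kA) = 0.0662/(0.753·23.7) = 0.003709 K/W
  R_silica brick = L/(kA) = 0.293/(1.09·23.7) = 0.01134 K/W
  R_conv,out = 1/(hA) = 1/(24.8·23.7) = 0.001701 K/W
ΣR = 0.003709 + 0.01134 + 0.001701 = 0.01675 K/W
Q = ΔT/ΣR = (1190 °C − 38.6 °C)/0.01675 = 68740 W
From the inner boundary to the castable refractory/silica brick interface, ΣR_partial = 0.003709 K/W.
T_interface = T_in − Q·ΣR_partial = 1190 °C − (68740)(0.003709) = 935 °C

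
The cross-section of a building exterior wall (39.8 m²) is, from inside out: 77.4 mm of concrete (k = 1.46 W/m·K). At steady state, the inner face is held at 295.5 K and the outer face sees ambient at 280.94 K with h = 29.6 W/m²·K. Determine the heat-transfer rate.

Resistance network (inner→outer):
  R_concrete = L/(kA) = 0.0774/(1.46·39.8) = 0.001332 K/W
  R_conv,out = 1/(hA) = 1/(29.6·39.8) = 8.488×10^-4 K/W
ΣR = 0.001332 + 8.488×10^-4 = 0.002181 K/W
Q = ΔT/ΣR = (295.5 K − 280.94 K)/0.002181 = 6680 W

Q = 6.68 kW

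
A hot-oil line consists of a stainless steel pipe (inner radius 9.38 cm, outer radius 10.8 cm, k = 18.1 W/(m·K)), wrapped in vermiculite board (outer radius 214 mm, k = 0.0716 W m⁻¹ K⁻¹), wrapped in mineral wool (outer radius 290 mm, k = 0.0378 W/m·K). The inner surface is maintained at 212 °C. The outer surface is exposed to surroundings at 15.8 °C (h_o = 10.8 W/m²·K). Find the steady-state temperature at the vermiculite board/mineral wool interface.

Resistance network (inner→outer):
  R'_stainless steel = ln(0.108/0.0938)/(2πk) = 0.1410/(2π·18.1) = 0.001240 m·K/W
  R'_vermiculite board = ln(0.214/0.108)/(2πk) = 0.6838/(2π·0.0716) = 1.520 m·K/W
  R'_mineral wool = ln(0.290/0.214)/(2πk) = 0.3039/(2π·0.0378) = 1.280 m·K/W
  R'_conv,out = 1/(2πr h) = 1/(2π·0.290·10.8) = 0.05082 m·K/W
ΣR = 0.001240 + 1.520 + 1.280 + 0.05082 = 2.852 m·K/W
Q' = ΔT/ΣR = (212 °C − 15.8 °C)/2.852 = 68.79 W/m
From the inner boundary to the vermiculite board/mineral wool interface, ΣR_partial = 1.521 m·K/W.
T_interface = T_in − Q'·ΣR_partial = 212 °C − (68.79)(1.521) = 107 °C

T = 107 °C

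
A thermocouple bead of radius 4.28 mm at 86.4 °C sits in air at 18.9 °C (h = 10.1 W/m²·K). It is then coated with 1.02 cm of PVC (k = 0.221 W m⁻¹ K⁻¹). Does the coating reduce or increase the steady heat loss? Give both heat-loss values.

increases: 0.157 → 0.697 W

Critical radius for a sphere: r_cr = 2k/h = 0.0438 m = 4.38 cm.
Outer radius after coating: r₂ = 0.00428 + 0.0102 = 0.01448 m.
Since r₁ < r_cr and r₂ ≤ r_cr, the coating moves toward the maximum at r_cr — heat loss rises.
Bare: R = 1/(4πr₁²h) = 430.1 K/W; Q = 67.5/430.1 = 0.157 W.
Coated: R = R_cond + R_conv = 96.84 K/W; Q = 67.5/96.84 = 0.697 W.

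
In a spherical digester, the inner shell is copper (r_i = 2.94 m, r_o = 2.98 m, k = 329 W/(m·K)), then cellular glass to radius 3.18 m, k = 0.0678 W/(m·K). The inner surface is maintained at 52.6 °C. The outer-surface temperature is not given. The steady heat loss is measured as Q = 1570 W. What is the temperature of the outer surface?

T_out = 13.7 °C

Sum the resistances:
  R_copper = (1/2.94 − 1/2.98)/(4πk) = 0.004566/(4π·329) = 1.104×10^-6 K/W
  R_cellular glass = (1/2.98 − 1/3.18)/(4πk) = 0.02111/(4π·0.0678) = 0.02477 K/W
ΣR = 0.02477 K/W
ΔT = Q·ΣR = 1570 × 0.02477 = 38.89 K
Heat flows outward, so T_out = T_in − ΔT = 52.6 − 38.89 = 13.7 °C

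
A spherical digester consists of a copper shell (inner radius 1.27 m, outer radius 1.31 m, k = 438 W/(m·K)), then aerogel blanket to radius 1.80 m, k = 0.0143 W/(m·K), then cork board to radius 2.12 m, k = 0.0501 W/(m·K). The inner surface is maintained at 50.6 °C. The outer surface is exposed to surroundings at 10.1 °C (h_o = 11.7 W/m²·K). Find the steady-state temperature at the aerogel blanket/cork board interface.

Series thermal resistances, inner to outer:
  R_copper = (1/1.27 − 1/1.31)/(4πk) = 0.02404/(4π·438) = 4.368×10^-6 K/W
  R_aerogel blanket = (1/1.31 − 1/1.80)/(4πk) = 0.2078/(4π·0.0143) = 1.156 K/W
  R_cork board = (1/1.80 − 1/2.12)/(4πk) = 0.08386/(4π·0.0501) = 0.1332 K/W
  R_conv,out = 1/(4πr²h) = 1/(4π·2.12²·11.7) = 0.001513 K/W
ΣR = 4.368×10^-6 + 1.156 + 0.1332 + 0.001513 = 1.291 K/W
Q = ΔT/ΣR = (50.6 °C − 10.1 °C)/1.291 = 31.37 W
From the inner boundary to the aerogel blanket/cork board interface, ΣR_partial = 1.156 K/W.
T_interface = T_in − Q·ΣR_partial = 50.6 °C − (31.37)(1.156) = 14.3 °C

T = 14.3 °C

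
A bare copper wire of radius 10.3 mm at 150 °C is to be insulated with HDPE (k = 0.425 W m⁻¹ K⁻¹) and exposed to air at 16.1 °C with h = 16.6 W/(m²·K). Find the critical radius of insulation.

For a cylinder, r_cr = k_ins/h = 0.425/16.6 = 0.0256 m = 2.56 cm

r_cr = 2.56 cm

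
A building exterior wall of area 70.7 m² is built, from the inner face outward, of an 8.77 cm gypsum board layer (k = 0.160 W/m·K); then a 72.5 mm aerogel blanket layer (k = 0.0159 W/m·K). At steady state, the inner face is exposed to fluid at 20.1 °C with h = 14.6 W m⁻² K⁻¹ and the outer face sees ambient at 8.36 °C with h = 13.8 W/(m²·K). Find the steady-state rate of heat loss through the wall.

Q = 158 W

Series thermal resistances, inner to outer:
  R_conv,in = 1/(hA) = 1/(14.6·70.7) = 9.688×10^-4 K/W
  R_gypsum board = L/(kA) = 0.0877/(0.160·70.7) = 0.007753 K/W
  R_aerogel blanket = L/(kA) = 0.0725/(0.0159·70.7) = 0.06449 K/W
  R_conv,out = 1/(hA) = 1/(13.8·70.7) = 0.001025 K/W
ΣR = 9.688×10^-4 + 0.007753 + 0.06449 + 0.001025 = 0.07424 K/W
Q = ΔT/ΣR = (20.1 °C − 8.36 °C)/0.07424 = 158 W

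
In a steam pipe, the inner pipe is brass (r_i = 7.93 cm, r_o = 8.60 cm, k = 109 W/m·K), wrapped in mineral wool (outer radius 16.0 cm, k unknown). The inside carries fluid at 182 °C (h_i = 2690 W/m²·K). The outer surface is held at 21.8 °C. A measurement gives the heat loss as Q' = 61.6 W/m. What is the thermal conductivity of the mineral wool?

ΣR = ΔT/Q' = |182 − 21.8|/61.6 = 2.601 m·K/W
Known resistances:
  R'_conv,in = 1/(2πr h) = 1/(2π·0.0793·2690) = 7.461×10^-4 m·K/W
  R'_brass = ln(0.0860/0.0793)/(2πk) = 0.08111/(2π·109) = 1.184×10^-4 m·K/W
R_mineral wool = ΣR − ΣR_known = 2.601 − 8.645×10^-4 = 2.600 m·K/W
ln(r₂/r₁)/(2πk) = 2.600 ⇒ k = 0.6208/(2π·2.600) = 0.0380 W/m·K

k = 0.0380 W/m·K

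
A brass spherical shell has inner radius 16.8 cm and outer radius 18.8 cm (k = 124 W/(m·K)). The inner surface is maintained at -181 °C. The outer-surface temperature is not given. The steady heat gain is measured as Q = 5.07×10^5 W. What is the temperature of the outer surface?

T_out = 25.0 °C

Series resistances:
  R_brass = (1/0.168 − 1/0.188)/(4πk) = 0.6332/(4π·124) = 4.064×10^-4 K/W
ΣR = 4.064×10^-4 K/W
ΔT = Q·ΣR = 5.07×10^5 × 4.064×10^-4 = 206.0 K
Heat flows inward, so T_out = T_in + ΔT = -181 + 206.0 = 25.0 °C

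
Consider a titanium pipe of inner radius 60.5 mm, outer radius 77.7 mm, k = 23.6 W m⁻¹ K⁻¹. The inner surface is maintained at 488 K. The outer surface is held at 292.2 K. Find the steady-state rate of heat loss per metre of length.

Q' = 2πk·ΔT/ln(r₂/r₁) = 2π × 23.6 × 195.8 / ln(0.0777/0.0605) = 1.16×10^5 W/m

Q' = 1.16×10^5 W/m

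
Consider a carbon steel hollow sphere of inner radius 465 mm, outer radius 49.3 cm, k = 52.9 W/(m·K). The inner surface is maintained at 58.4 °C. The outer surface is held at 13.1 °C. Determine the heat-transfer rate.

Q = 4πk·ΔT/(1/r₁ − 1/r₂) = 4π × 52.9 × 45.3 / (1/0.465 − 1/0.493) = 2.47×10^5 W

Q = 247 kW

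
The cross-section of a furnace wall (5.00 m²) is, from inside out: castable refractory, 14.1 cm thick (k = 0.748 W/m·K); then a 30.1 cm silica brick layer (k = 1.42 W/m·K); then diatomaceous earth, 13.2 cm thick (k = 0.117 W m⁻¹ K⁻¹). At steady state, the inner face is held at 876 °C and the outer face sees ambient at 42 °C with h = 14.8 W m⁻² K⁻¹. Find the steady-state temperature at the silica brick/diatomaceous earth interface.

T = 667 °C

Series thermal resistances, inner to outer:
  R_castable refractory = L/(kA) = 0.141/(0.748·5.00) = 0.03770 K/W
  R_silica brick = L/(kA) = 0.301/(1.42·5.00) = 0.04239 K/W
  R_diatomaceous earth = L/(kA) = 0.132/(0.117·5.00) = 0.2256 K/W
  R_conv,out = 1/(hA) = 1/(14.8·5.00) = 0.01351 K/W
ΣR = 0.03770 + 0.04239 + 0.2256 + 0.01351 = 0.3192 K/W
Q = ΔT/ΣR = (876 °C − 42 °C)/0.3192 = 2613 W
From the inner boundary to the silica brick/diatomaceous earth interface, ΣR_partial = 0.08009 K/W.
T_interface = T_in − Q·ΣR_partial = 876 °C − (2613)(0.08009) = 667 °C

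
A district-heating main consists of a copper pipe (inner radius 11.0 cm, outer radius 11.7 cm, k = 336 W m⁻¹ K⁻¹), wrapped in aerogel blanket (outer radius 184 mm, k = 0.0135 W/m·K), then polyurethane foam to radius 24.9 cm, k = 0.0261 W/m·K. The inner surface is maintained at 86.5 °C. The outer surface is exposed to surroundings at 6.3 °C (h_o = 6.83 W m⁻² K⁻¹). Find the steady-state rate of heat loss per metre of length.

Treat each layer as a resistance in series:
  R'_copper = ln(0.117/0.110)/(2πk) = 0.06169/(2π·336) = 2.922×10^-5 m·K/W
  R'_aerogel blanket = ln(0.184/0.117)/(2πk) = 0.4528/(2π·0.0135) = 5.338 m·K/W
  R'_polyurethane foam = ln(0.249/0.184)/(2πk) = 0.3025/(2π·0.0261) = 1.845 m·K/W
  R'_conv,out = 1/(2πr h) = 1/(2π·0.249·6.83) = 0.09358 m·K/W
ΣR = 2.922×10^-5 + 5.338 + 1.845 + 0.09358 = 7.277 m·K/W
Q' = ΔT/ΣR = (86.5 °C − 6.3 °C)/7.277 = 11.0 W/m

Q' = 11.0 W/m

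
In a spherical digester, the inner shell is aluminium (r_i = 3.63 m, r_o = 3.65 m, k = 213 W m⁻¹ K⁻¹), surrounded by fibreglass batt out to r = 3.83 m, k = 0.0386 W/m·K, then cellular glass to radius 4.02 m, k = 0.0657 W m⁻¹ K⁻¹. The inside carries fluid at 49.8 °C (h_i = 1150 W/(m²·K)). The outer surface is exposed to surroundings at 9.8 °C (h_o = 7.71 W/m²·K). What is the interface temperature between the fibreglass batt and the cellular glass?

T = 24.6 °C

Resistance network (inner→outer):
  R_conv,in = 1/(4πr²h) = 1/(4π·3.63²·1150) = 5.251×10^-6 K/W
  R_aluminium = (1/3.63 − 1/3.65)/(4πk) = 0.001509/(4π·213) = 5.640×10^-7 K/W
  R_fibreglass batt = (1/3.65 − 1/3.83)/(4πk) = 0.01288/(4π·0.0386) = 0.02655 K/W
  R_cellular glass = (1/3.83 − 1/4.02)/(4πk) = 0.01234/(4π·0.0657) = 0.01495 K/W
  R_conv,out = 1/(4πr²h) = 1/(4π·4.02²·7.71) = 6.387×10^-4 K/W
ΣR = 5.251×10^-6 + 5.640×10^-7 + 0.02655 + 0.01495 + 6.387×10^-4 = 0.04214 K/W
Q = ΔT/ΣR = (49.8 °C − 9.8 °C)/0.04214 = 949.2 W
From the inner boundary to the fibreglass batt/cellular glass interface, ΣR_partial = 0.02656 K/W.
T_interface = T_in − Q·ΣR_partial = 49.8 °C − (949.2)(0.02656) = 24.6 °C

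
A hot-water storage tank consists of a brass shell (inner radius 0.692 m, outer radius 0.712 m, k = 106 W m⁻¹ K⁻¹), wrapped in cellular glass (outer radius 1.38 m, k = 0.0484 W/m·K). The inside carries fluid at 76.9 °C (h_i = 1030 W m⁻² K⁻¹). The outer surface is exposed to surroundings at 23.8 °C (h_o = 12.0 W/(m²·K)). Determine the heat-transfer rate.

Q = 47.3 W

Resistance network (inner→outer):
  R_conv,in = 1/(4πr²h) = 1/(4π·0.692²·1030) = 1.613×10^-4 K/W
  R_brass = (1/0.692 − 1/0.712)/(4πk) = 0.04059/(4π·106) = 3.047×10^-5 K/W
  R_cellular glass = (1/0.712 − 1/1.38)/(4πk) = 0.6799/(4π·0.0484) = 1.118 K/W
  R_conv,out = 1/(4πr²h) = 1/(4π·1.38²·12.0) = 0.003482 K/W
ΣR = 1.613×10^-4 + 3.047×10^-5 + 1.118 + 0.003482 = 1.122 K/W
Q = ΔT/ΣR = (76.9 °C − 23.8 °C)/1.122 = 47.3 W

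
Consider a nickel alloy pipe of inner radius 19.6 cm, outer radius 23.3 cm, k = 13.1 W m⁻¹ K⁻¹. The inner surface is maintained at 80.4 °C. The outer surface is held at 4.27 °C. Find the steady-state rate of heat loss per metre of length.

Q' = 2πk·ΔT/ln(r₂/r₁) = 2π × 13.1 × 76.13 / ln(0.233/0.196) = 36200 W/m

Q' = 36200 W/m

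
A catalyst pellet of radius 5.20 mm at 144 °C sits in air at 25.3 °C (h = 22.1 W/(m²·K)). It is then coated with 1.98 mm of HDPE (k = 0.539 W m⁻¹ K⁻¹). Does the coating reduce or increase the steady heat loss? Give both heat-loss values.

Critical radius for a sphere: r_cr = 2k/h = 0.0488 m = 4.88 cm.
Outer radius after coating: r₂ = 0.00520 + 0.00198 = 0.00718 m.
Since r₁ < r_cr and r₂ ≤ r_cr, the coating moves toward the maximum at r_cr — heat loss rises.
Bare: R = 1/(4πr₁²h) = 133.2 K/W; Q = 118.7/133.2 = 0.891 W.
Coated: R = R_cond + R_conv = 77.68 K/W; Q = 118.7/77.68 = 1.53 W.

increases: 0.891 → 1.53 W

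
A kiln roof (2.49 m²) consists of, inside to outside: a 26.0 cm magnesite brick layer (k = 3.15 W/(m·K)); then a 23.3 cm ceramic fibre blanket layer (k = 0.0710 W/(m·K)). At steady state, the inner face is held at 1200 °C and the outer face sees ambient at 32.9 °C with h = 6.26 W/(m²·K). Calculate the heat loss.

Q = 825 W

Series thermal resistances, inner to outer:
  R_magnesite brick = L/(kA) = 0.260/(3.15·2.49) = 0.03315 K/W
  R_ceramic fibre blanket = L/(kA) = 0.233/(0.0710·2.49) = 1.318 K/W
  R_conv,out = 1/(hA) = 1/(6.26·2.49) = 0.06415 K/W
ΣR = 0.03315 + 1.318 + 0.06415 = 1.415 K/W
Q = ΔT/ΣR = (1200 °C − 32.9 °C)/1.415 = 825 W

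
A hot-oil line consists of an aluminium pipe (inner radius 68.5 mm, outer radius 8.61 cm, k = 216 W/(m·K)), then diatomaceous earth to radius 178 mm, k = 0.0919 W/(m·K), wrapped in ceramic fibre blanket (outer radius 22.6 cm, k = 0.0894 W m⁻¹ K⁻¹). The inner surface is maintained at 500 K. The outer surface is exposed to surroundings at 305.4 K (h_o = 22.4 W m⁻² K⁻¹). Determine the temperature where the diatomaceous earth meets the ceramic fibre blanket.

T = 357.2 K

Treat each layer as a resistance in series:
  R'_aluminium = ln(0.0861/0.0685)/(2πk) = 0.2287/(2π·216) = 1.685×10^-4 m·K/W
  R'_diatomaceous earth = ln(0.178/0.0861)/(2πk) = 0.7263/(2π·0.0919) = 1.258 m·K/W
  R'_ceramic fibre blanket = ln(0.226/0.178)/(2πk) = 0.2388/(2π·0.0894) = 0.4250 m·K/W
  R'_conv,out = 1/(2πr h) = 1/(2π·0.226·22.4) = 0.03144 m·K/W
ΣR = 1.685×10^-4 + 1.258 + 0.4250 + 0.03144 = 1.715 m·K/W
Q' = ΔT/ΣR = (500 K − 305.4 K)/1.715 = 113.5 W/m
From the inner boundary to the diatomaceous earth/ceramic fibre blanket interface, ΣR_partial = 1.258 m·K/W.
T_interface = T_in − Q'·ΣR_partial = 500 K − (113.5)(1.258) = 357.2 K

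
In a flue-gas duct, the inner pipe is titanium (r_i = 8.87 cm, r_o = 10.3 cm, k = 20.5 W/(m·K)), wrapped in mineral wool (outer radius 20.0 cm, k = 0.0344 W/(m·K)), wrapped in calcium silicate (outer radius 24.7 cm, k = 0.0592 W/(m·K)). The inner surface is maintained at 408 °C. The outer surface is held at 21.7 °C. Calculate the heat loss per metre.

Treat each layer as a resistance in series:
  R'_titanium = ln(0.103/0.0887)/(2πk) = 0.1495/(2π·20.5) = 0.001160 m·K/W
  R'_mineral wool = ln(0.200/0.103)/(2πk) = 0.6636/(2π·0.0344) = 3.070 m·K/W
  R'_calcium silicate = ln(0.247/0.200)/(2πk) = 0.2111/(2π·0.0592) = 0.5674 m·K/W
ΣR = 0.001160 + 3.070 + 0.5674 = 3.639 m·K/W
Q' = ΔT/ΣR = (408 °C − 21.7 °C)/3.639 = 106 W/m

Q' = 106 W/m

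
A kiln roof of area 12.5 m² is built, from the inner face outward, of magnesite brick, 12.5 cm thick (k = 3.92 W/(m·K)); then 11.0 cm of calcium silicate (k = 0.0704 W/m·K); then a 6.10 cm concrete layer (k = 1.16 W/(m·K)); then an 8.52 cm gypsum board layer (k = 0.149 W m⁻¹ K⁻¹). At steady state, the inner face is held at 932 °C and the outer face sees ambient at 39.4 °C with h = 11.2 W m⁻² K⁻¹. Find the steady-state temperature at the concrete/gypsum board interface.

Series thermal resistances, inner to outer:
  R_magnesite brick = L/(kA) = 0.125/(3.92·12.5) = 0.002551 K/W
  R_calcium silicate = L/(kA) = 0.110/(0.0704·12.5) = 0.1250 K/W
  R_concrete = L/(kA) = 0.0610/(1.16·12.5) = 0.004207 K/W
  R_gypsum board = L/(kA) = 0.0852/(0.149·12.5) = 0.04574 K/W
  R_conv,out = 1/(hA) = 1/(11.2·12.5) = 0.007143 K/W
ΣR = 0.002551 + 0.1250 + 0.004207 + 0.04574 + 0.007143 = 0.1846 K/W
Q = ΔT/ΣR = (932 °C − 39.4 °C)/0.1846 = 4835 W
From the inner boundary to the concrete/gypsum board interface, ΣR_partial = 0.1318 K/W.
T_interface = T_in − Q·ΣR_partial = 932 °C − (4835)(0.1318) = 295 °C

T = 295 °C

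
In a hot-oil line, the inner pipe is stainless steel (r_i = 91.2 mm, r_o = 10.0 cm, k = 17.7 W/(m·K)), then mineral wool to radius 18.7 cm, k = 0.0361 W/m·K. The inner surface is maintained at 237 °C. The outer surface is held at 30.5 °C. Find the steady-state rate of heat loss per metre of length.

Q' = 74.8 W/m

Series thermal resistances, inner to outer:
  R'_stainless steel = ln(0.100/0.0912)/(2πk) = 0.09212/(2π·17.7) = 8.283×10^-4 m·K/W
  R'_mineral wool = ln(0.187/0.100)/(2πk) = 0.6259/(2π·0.0361) = 2.760 m·K/W
ΣR = 8.283×10^-4 + 2.760 = 2.761 m·K/W
Q' = ΔT/ΣR = (237 °C − 30.5 °C)/2.761 = 74.8 W/m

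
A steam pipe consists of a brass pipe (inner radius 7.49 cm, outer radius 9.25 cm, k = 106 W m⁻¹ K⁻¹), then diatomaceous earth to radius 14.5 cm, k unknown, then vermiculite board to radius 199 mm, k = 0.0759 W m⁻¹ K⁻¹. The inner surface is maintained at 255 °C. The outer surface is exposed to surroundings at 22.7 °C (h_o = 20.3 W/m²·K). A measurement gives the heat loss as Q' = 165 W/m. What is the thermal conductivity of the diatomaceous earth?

ΣR = ΔT/Q' = |255 − 22.7|/165 = 1.408 m·K/W
Known resistances:
  R'_brass = ln(0.0925/0.0749)/(2πk) = 0.2111/(2π·106) = 3.169×10^-4 m·K/W
  R'_vermiculite board = ln(0.199/0.145)/(2πk) = 0.3166/(2π·0.0759) = 0.6638 m·K/W
  R'_conv,out = 1/(2πr h) = 1/(2π·0.199·20.3) = 0.03940 m·K/W
R_diatomaceous earth = ΣR − ΣR_known = 1.408 − 0.7035 = 0.7045 m·K/W
ln(r₂/r₁)/(2πk) = 0.7045 ⇒ k = 0.4495/(2π·0.7045) = 0.102 W/m·K

k = 0.102 W/m·K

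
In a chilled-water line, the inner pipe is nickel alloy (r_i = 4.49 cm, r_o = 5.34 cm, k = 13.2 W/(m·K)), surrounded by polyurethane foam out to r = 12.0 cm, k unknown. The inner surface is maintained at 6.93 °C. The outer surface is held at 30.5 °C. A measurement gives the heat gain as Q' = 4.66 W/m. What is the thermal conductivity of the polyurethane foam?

ΣR = ΔT/Q' = |6.93 − 30.5|/4.66 = 5.058 m·K/W
Known resistances:
  R'_nickel alloy = ln(0.0534/0.0449)/(2πk) = 0.1734/(2π·13.2) = 0.002090 m·K/W
R_polyurethane foam = ΣR − ΣR_known = 5.058 − 0.002090 = 5.056 m·K/W
ln(r₂/r₁)/(2πk) = 5.056 ⇒ k = 0.8097/(2π·5.056) = 0.0255 W/m·K

k = 0.0255 W/m·K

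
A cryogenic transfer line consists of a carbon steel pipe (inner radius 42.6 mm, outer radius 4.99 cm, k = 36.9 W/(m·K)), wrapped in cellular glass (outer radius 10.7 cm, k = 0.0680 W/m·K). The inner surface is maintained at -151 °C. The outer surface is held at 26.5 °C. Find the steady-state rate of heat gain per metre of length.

Resistance network (inner→outer):
  R'_carbon steel = ln(0.0499/0.0426)/(2πk) = 0.1582/(2π·36.9) = 6.822×10^-4 m·K/W
  R'_cellular glass = ln(0.107/0.0499)/(2πk) = 0.7628/(2π·0.0680) = 1.785 m·K/W
ΣR = 6.822×10^-4 + 1.785 = 1.786 m·K/W
Q' = ΔT/ΣR = (-151 °C − 26.5 °C)/1.786 = -99.4 W/m
(Negative Q' ⇒ heat flows inward; heat gain = 99.4 W/m.)

Q' = 99.4 W/m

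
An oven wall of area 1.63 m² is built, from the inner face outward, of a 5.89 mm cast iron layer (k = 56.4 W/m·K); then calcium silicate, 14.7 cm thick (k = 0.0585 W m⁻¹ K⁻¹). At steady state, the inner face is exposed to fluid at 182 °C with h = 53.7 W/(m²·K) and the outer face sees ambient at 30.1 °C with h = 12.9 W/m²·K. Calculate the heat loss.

Resistance network (inner→outer):
  R_conv,in = 1/(hA) = 1/(53.7·1.63) = 0.01142 K/W
  R_cast iron = L/(kA) = 0.00589/(56.4·1.63) = 6.407×10^-5 K/W
  R_calcium silicate = L/(kA) = 0.147/(0.0585·1.63) = 1.542 K/W
  R_conv,out = 1/(hA) = 1/(12.9·1.63) = 0.04756 K/W
ΣR = 0.01142 + 6.407×10^-5 + 1.542 + 0.04756 = 1.601 K/W
Q = ΔT/ΣR = (182 °C − 30.1 °C)/1.601 = 94.9 W

Q = 94.9 W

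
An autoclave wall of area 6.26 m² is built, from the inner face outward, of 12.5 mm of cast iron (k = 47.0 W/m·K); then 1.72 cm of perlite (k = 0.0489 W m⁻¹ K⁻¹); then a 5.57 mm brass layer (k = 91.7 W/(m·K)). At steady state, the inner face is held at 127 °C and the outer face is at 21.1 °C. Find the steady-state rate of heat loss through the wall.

Treat each layer as a resistance in series:
  R_cast iron = L/(kA) = 0.0125/(47.0·6.26) = 4.249×10^-5 K/W
  R_perlite = L/(kA) = 0.0172/(0.0489·6.26) = 0.05619 K/W
  R_brass = L/(kA) = 0.00557/(91.7·6.26) = 9.703×10^-6 K/W
ΣR = 4.249×10^-5 + 0.05619 + 9.703×10^-6 = 0.05624 K/W
Q = ΔT/ΣR = (127 °C − 21.1 °C)/0.05624 = 1880 W

Q = 1880 W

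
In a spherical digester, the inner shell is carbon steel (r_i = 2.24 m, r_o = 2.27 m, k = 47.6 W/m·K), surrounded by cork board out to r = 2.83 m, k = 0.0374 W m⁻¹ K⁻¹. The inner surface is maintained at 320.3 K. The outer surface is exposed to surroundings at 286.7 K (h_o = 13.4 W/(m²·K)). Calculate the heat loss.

Resistance network (inner→outer):
  R_carbon steel = (1/2.24 − 1/2.27)/(4πk) = 0.005900/(4π·47.6) = 9.863×10^-6 K/W
  R_cork board = (1/2.27 − 1/2.83)/(4πk) = 0.08717/(4π·0.0374) = 0.1855 K/W
  R_conv,out = 1/(4πr²h) = 1/(4π·2.83²·13.4) = 7.415×10^-4 K/W
ΣR = 9.863×10^-6 + 0.1855 + 7.415×10^-4 = 0.1863 K/W
Q = ΔT/ΣR = (320.3 K − 286.7 K)/0.1863 = 180 W

Q = 180 W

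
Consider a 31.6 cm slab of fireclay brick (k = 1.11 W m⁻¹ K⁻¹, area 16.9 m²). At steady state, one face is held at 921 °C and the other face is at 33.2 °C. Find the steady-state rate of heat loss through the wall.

Q = 52700 W

Q = kA·ΔT/L = 1.11 × 16.9 × |921 °C − 33.2 °C| / 0.316 = 52700 W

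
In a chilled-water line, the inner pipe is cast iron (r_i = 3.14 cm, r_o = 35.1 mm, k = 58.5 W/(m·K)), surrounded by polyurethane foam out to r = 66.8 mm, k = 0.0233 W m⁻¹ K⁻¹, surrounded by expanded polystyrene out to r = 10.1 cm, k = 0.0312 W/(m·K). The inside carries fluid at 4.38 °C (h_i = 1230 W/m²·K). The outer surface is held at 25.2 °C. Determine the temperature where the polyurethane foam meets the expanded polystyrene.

Resistance network (inner→outer):
  R'_conv,in = 1/(2πr h) = 1/(2π·0.0314·1230) = 0.004121 m·K/W
  R'_cast iron = ln(0.0351/0.0314)/(2πk) = 0.1114/(2π·58.5) = 3.031×10^-4 m·K/W
  R'_polyurethane foam = ln(0.0668/0.0351)/(2πk) = 0.6435/(2π·0.0233) = 4.396 m·K/W
  R'_expanded polystyrene = ln(0.101/0.0668)/(2πk) = 0.4134/(2π·0.0312) = 2.109 m·K/W
ΣR = 0.004121 + 3.031×10^-4 + 4.396 + 2.109 = 6.509 m·K/W
Q' = ΔT/ΣR = (4.38 °C − 25.2 °C)/6.509 = -3.199 W/m
From the inner boundary to the polyurethane foam/expanded polystyrene interface, ΣR_partial = 4.400 m·K/W.
T_interface = T_in − Q'·ΣR_partial = 4.38 °C − (-3.199)(4.400) = 18.5 °C

T = 18.5 °C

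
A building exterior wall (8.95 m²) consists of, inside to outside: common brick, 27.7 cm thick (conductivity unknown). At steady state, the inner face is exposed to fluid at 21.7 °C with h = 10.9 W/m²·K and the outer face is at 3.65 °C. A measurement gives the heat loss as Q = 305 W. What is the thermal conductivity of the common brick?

k = 0.633 W/m·K

ΣR = ΔT/Q = |21.7 − 3.65|/305 = 0.05918 K/W
Known resistances:
  R_conv,in = 1/(hA) = 1/(10.9·8.95) = 0.01025 K/W
R_common brick = ΣR − ΣR_known = 0.05918 − 0.01025 = 0.04893 K/W
L/(kA) = 0.04893 ⇒ k = 0.277/(0.04893·8.95) = 0.633 W/m·K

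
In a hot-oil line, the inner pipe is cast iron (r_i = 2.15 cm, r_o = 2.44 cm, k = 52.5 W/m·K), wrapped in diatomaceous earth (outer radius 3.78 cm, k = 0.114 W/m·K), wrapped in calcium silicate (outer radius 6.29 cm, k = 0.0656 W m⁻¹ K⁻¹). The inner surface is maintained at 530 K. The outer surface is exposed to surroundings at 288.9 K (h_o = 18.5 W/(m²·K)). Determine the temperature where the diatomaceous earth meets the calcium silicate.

T = 456 K

Resistance network (inner→outer):
  R'_cast iron = ln(0.0244/0.0215)/(2πk) = 0.1265/(2π·52.5) = 3.836×10^-4 m·K/W
  R'_diatomaceous earth = ln(0.0378/0.0244)/(2πk) = 0.4377/(2π·0.114) = 0.6111 m·K/W
  R'_calcium silicate = ln(0.0629/0.0378)/(2πk) = 0.5092/(2π·0.0656) = 1.235 m·K/W
  R'_conv,out = 1/(2πr h) = 1/(2π·0.0629·18.5) = 0.1368 m·K/W
ΣR = 3.836×10^-4 + 0.6111 + 1.235 + 0.1368 = 1.983 m·K/W
Q' = ΔT/ΣR = (530 K − 288.9 K)/1.983 = 121.6 W/m
From the inner boundary to the diatomaceous earth/calcium silicate interface, ΣR_partial = 0.6115 m·K/W.
T_interface = T_in − Q'·ΣR_partial = 530 K − (121.6)(0.6115) = 456 K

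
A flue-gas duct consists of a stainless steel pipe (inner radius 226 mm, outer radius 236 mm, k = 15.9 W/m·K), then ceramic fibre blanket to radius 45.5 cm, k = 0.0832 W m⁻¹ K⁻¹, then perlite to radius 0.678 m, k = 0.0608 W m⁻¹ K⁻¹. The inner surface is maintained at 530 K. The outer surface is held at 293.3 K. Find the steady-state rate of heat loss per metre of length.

Q' = 103 W/m

Series thermal resistances, inner to outer:
  R'_stainless steel = ln(0.236/0.226)/(2πk) = 0.04330/(2π·15.9) = 4.334×10^-4 m·K/W
  R'_ceramic fibre blanket = ln(0.455/0.236)/(2πk) = 0.6565/(2π·0.0832) = 1.256 m·K/W
  R'_perlite = ln(0.678/0.455)/(2πk) = 0.3988/(2π·0.0608) = 1.044 m·K/W
ΣR = 4.334×10^-4 + 1.256 + 1.044 = 2.300 m·K/W
Q' = ΔT/ΣR = (530 K − 293.3 K)/2.300 = 103 W/m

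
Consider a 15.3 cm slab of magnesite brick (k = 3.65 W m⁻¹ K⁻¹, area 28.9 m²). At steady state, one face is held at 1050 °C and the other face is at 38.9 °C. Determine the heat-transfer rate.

Q = 697 kW

Q = kA·ΔT/L = 3.65 × 28.9 × |1050 °C − 38.9 °C| / 0.153 = 6.97×10^5 W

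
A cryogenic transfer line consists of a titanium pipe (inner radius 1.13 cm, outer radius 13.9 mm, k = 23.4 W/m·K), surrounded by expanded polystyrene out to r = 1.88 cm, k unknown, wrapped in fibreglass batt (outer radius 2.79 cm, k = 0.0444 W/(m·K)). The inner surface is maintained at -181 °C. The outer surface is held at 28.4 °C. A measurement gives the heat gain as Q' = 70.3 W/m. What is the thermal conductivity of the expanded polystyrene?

ΣR = ΔT/Q' = |-181 − 28.4|/70.3 = 2.979 m·K/W
Known resistances:
  R'_titanium = ln(0.0139/0.0113)/(2πk) = 0.2071/(2π·23.4) = 0.001408 m·K/W
  R'_fibreglass batt = ln(0.0279/0.0188)/(2πk) = 0.3948/(2π·0.0444) = 1.415 m·K/W
R_expanded polystyrene = ΣR − ΣR_known = 2.979 − 1.416 = 1.563 m·K/W
ln(r₂/r₁)/(2πk) = 1.563 ⇒ k = 0.3020/(2π·1.563) = 0.0308 W/m·K

k = 0.0308 W/m·K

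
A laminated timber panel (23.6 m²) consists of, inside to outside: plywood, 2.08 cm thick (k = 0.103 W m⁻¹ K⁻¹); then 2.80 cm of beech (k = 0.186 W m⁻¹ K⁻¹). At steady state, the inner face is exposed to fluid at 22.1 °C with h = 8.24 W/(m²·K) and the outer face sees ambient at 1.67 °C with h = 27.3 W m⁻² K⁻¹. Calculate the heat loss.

Q = 945 W

Treat each layer as a resistance in series:
  R_conv,in = 1/(hA) = 1/(8.24·23.6) = 0.005142 K/W
  R_plywood = L/(kA) = 0.0208/(0.103·23.6) = 0.008557 K/W
  R_beech = L/(kA) = 0.0280/(0.186·23.6) = 0.006379 K/W
  R_conv,out = 1/(hA) = 1/(27.3·23.6) = 0.001552 K/W
ΣR = 0.005142 + 0.008557 + 0.006379 + 0.001552 = 0.02163 K/W
Q = ΔT/ΣR = (22.1 °C − 1.67 °C)/0.02163 = 945 W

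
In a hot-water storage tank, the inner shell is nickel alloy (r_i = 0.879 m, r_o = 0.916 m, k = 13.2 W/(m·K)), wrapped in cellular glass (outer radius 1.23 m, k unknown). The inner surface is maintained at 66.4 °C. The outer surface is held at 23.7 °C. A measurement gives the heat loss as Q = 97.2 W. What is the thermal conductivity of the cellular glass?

ΣR = ΔT/Q = |66.4 − 23.7|/97.2 = 0.4393 K/W
Known resistances:
  R_nickel alloy = (1/0.879 − 1/0.916)/(4πk) = 0.04595/(4π·13.2) = 2.770×10^-4 K/W
R_cellular glass = ΣR − ΣR_known = 0.4393 − 2.770×10^-4 = 0.4390 K/W
(1/r₁−1/r₂)/(4πk) = 0.4390 ⇒ k = 0.2787/(4π·0.4390) = 0.0505 W/m·K

k = 0.0505 W/m·K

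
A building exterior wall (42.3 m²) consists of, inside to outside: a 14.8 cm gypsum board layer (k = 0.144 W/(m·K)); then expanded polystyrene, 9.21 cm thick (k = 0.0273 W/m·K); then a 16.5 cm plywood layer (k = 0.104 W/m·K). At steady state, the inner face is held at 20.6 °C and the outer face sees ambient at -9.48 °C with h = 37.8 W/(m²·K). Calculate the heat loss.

Q = 212 W

Resistance network (inner→outer):
  R_gypsum board = L/(kA) = 0.148/(0.144·42.3) = 0.02430 K/W
  R_expanded polystyrene = L/(kA) = 0.0921/(0.0273·42.3) = 0.07975 K/W
  R_plywood = L/(kA) = 0.165/(0.104·42.3) = 0.03751 K/W
  R_conv,out = 1/(hA) = 1/(37.8·42.3) = 6.254×10^-4 K/W
ΣR = 0.02430 + 0.07975 + 0.03751 + 6.254×10^-4 = 0.1422 K/W
Q = ΔT/ΣR = (20.6 °C − -9.48 °C)/0.1422 = 212 W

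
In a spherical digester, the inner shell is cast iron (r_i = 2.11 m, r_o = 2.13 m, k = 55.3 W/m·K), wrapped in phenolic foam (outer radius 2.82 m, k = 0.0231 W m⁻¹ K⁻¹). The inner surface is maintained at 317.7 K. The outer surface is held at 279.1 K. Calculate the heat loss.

Q = 97.5 W

Resistance network (inner→outer):
  R_cast iron = (1/2.11 − 1/2.13)/(4πk) = 0.004450/(4π·55.3) = 6.404×10^-6 K/W
  R_phenolic foam = (1/2.13 − 1/2.82)/(4πk) = 0.1149/(4π·0.0231) = 0.3957 K/W
ΣR = 6.404×10^-6 + 0.3957 = 0.3957 K/W
Q = ΔT/ΣR = (317.7 K − 279.1 K)/0.3957 = 97.5 W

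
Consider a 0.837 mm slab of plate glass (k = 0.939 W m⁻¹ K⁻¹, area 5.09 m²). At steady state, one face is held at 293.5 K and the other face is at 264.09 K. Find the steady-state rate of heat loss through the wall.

Q = kA·ΔT/L = 0.939 × 5.09 × |293.5 K − 264.09 K| / 8.37×10^-4 = 1.68×10^5 W

Q = 168 kW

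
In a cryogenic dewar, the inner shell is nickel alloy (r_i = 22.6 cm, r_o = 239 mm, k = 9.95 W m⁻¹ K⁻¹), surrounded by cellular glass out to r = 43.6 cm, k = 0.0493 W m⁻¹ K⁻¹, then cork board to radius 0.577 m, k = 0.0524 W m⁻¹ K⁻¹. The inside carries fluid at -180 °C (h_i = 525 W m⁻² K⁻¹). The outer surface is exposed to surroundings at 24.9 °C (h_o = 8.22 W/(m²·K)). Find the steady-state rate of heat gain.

Q = 52.0 W

Series thermal resistances, inner to outer:
  R_conv,in = 1/(4πr²h) = 1/(4π·0.226²·525) = 0.002968 K/W
  R_nickel alloy = (1/0.226 − 1/0.239)/(4πk) = 0.2407/(4π·9.95) = 0.001925 K/W
  R_cellular glass = (1/0.239 − 1/0.436)/(4πk) = 1.891/(4π·0.0493) = 3.052 K/W
  R_cork board = (1/0.436 − 1/0.577)/(4πk) = 0.5605/(4π·0.0524) = 0.8512 K/W
  R_conv,out = 1/(4πr²h) = 1/(4π·0.577²·8.22) = 0.02908 K/W
ΣR = 0.002968 + 0.001925 + 3.052 + 0.8512 + 0.02908 = 3.937 K/W
Q = ΔT/ΣR = (-180 °C − 24.9 °C)/3.937 = -52.0 W
(Negative Q ⇒ heat flows inward; heat gain = 52.0 W.)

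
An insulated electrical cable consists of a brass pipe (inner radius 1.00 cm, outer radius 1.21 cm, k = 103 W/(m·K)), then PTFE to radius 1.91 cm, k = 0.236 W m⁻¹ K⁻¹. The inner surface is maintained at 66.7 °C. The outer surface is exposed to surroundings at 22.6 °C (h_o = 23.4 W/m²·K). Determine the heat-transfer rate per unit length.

Q' = 66.4 W/m

Resistance network (inner→outer):
  R'_brass = ln(0.0121/0.0100)/(2πk) = 0.1906/(2π·103) = 2.945×10^-4 m·K/W
  R'_PTFE = ln(0.0191/0.0121)/(2πk) = 0.4565/(2π·0.236) = 0.3078 m·K/W
  R'_conv,out = 1/(2πr h) = 1/(2π·0.0191·23.4) = 0.3561 m·K/W
ΣR = 2.945×10^-4 + 0.3078 + 0.3561 = 0.6642 m·K/W
Q' = ΔT/ΣR = (66.7 °C − 22.6 °C)/0.6642 = 66.4 W/m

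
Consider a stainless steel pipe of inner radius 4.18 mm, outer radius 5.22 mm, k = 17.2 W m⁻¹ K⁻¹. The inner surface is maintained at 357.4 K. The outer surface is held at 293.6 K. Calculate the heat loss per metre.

Q' = 2πk·ΔT/ln(r₂/r₁) = 2π × 17.2 × 63.8 / ln(0.00522/0.00418) = 31000 W/m

Q' = 31000 W/m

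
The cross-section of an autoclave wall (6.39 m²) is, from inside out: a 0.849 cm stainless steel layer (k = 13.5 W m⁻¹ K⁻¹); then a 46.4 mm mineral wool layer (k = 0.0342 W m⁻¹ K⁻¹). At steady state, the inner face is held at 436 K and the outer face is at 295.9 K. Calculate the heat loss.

Resistance network (inner→outer):
  R_stainless steel = L/(kA) = 0.00849/(13.5·6.39) = 9.842×10^-5 K/W
  R_mineral wool = L/(kA) = 0.0464/(0.0342·6.39) = 0.2123 K/W
ΣR = 9.842×10^-5 + 0.2123 = 0.2124 K/W
Q = ΔT/ΣR = (436 K − 295.9 K)/0.2124 = 660 W

Q = 660 W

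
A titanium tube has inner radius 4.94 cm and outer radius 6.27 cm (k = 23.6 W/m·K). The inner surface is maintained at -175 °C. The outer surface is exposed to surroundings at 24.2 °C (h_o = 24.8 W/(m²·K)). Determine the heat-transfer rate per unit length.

Q' = 1920 W/m

Resistance network (inner→outer):
  R'_titanium = ln(0.0627/0.0494)/(2πk) = 0.2384/(2π·23.6) = 0.001608 m·K/W
  R'_conv,out = 1/(2πr h) = 1/(2π·0.0627·24.8) = 0.1024 m·K/W
ΣR = 0.001608 + 0.1024 = 0.1040 m·K/W
Q' = ΔT/ΣR = (-175 °C − 24.2 °C)/0.1040 = -1920 W/m
(Negative Q' ⇒ heat flows inward; heat gain = 1920 W/m.)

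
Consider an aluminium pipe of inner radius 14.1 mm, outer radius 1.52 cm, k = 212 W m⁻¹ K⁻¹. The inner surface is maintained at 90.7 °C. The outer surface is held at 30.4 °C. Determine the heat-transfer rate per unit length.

Q' = 1070 kW/m

Q' = 2πk·ΔT/ln(r₂/r₁) = 2π × 212 × 60.3 / ln(0.0152/0.0141) = 1.07×10^6 W/m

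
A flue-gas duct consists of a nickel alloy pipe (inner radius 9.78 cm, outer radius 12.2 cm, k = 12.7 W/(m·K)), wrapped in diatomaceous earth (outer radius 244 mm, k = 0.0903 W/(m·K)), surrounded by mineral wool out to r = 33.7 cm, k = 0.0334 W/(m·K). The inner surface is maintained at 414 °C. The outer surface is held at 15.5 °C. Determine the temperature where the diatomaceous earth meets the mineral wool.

Resistance network (inner→outer):
  R'_nickel alloy = ln(0.122/0.0978)/(2πk) = 0.2211/(2π·12.7) = 0.002771 m·K/W
  R'_diatomaceous earth = ln(0.244/0.122)/(2πk) = 0.6931/(2π·0.0903) = 1.222 m·K/W
  R'_mineral wool = ln(0.337/0.244)/(2πk) = 0.3229/(2π·0.0334) = 1.539 m·K/W
ΣR = 0.002771 + 1.222 + 1.539 = 2.764 m·K/W
Q' = ΔT/ΣR = (414 °C − 15.5 °C)/2.764 = 144.2 W/m
From the inner boundary to the diatomaceous earth/mineral wool interface, ΣR_partial = 1.225 m·K/W.
T_interface = T_in − Q'·ΣR_partial = 414 °C − (144.2)(1.225) = 237 °C

T = 237 °C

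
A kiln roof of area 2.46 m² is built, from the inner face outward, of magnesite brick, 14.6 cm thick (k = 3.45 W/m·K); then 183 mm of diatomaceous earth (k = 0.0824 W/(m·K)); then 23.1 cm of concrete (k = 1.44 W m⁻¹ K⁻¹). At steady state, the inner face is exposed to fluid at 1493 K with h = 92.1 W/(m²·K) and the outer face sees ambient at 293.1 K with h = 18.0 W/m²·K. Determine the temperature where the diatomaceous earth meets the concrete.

T = 397 K

Treat each layer as a resistance in series:
  R_conv,in = 1/(hA) = 1/(92.1·2.46) = 0.004414 K/W
  R_magnesite brick = L/(kA) = 0.146/(3.45·2.46) = 0.01720 K/W
  R_diatomaceous earth = L/(kA) = 0.183/(0.0824·2.46) = 0.9028 K/W
  R_concrete = L/(kA) = 0.231/(1.44·2.46) = 0.06521 K/W
  R_conv,out = 1/(hA) = 1/(18.0·2.46) = 0.02258 K/W
ΣR = 0.004414 + 0.01720 + 0.9028 + 0.06521 + 0.02258 = 1.012 K/W
Q = ΔT/ΣR = (1493 K − 293.1 K)/1.012 = 1186 W
From the inner boundary to the diatomaceous earth/concrete interface, ΣR_partial = 0.9244 K/W.
T_interface = T_in − Q·ΣR_partial = 1493 K − (1186)(0.9244) = 397 K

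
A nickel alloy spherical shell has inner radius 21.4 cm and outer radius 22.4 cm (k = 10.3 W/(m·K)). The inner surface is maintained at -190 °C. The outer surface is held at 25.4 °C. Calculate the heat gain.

Q = 4πk·ΔT/(1/r₁ − 1/r₂) = 4π × 10.3 × 215.4 / (1/0.214 − 1/0.224) = 1.34×10^5 W

Q = 134 kW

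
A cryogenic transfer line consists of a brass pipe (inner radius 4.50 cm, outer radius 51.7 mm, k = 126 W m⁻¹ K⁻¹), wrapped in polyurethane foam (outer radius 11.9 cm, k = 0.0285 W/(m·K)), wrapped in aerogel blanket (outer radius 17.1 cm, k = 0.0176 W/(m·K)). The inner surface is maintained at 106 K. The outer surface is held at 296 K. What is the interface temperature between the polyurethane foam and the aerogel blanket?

Treat each layer as a resistance in series:
  R'_brass = ln(0.0517/0.0450)/(2πk) = 0.1388/(2π·126) = 1.753×10^-4 m·K/W
  R'_polyurethane foam = ln(0.119/0.0517)/(2πk) = 0.8337/(2π·0.0285) = 4.656 m·K/W
  R'_aerogel blanket = ln(0.171/0.119)/(2πk) = 0.3625/(2π·0.0176) = 3.278 m·K/W
ΣR = 1.753×10^-4 + 4.656 + 3.278 = 7.934 m·K/W
Q' = ΔT/ΣR = (106 K − 296 K)/7.934 = -23.95 W/m
From the inner boundary to the polyurethane foam/aerogel blanket interface, ΣR_partial = 4.656 m·K/W.
T_interface = T_in − Q'·ΣR_partial = 106 K − (-23.95)(4.656) = 217.5 K

T = 217.5 K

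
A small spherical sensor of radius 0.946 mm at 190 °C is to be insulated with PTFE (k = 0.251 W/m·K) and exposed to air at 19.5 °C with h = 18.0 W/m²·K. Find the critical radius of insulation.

r_cr = 2.79 cm

For a sphere, r_cr = 2k_ins/h = 2·0.251/18.0 = 0.0279 m = 2.79 cm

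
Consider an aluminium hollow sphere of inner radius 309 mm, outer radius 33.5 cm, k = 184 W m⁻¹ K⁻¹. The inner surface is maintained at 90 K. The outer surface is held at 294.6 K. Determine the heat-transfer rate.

Q = 4πk·ΔT/(1/r₁ − 1/r₂) = 4π × 184 × 204.6 / (1/0.309 − 1/0.335) = 1.88×10^6 W

Q = 1880 kW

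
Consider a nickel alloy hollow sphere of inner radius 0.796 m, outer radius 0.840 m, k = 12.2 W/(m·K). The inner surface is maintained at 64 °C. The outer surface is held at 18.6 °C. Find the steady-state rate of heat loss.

Q = 4πk·ΔT/(1/r₁ − 1/r₂) = 4π × 12.2 × 45.4 / (1/0.796 − 1/0.840) = 1.06×10^5 W

Q = 106 kW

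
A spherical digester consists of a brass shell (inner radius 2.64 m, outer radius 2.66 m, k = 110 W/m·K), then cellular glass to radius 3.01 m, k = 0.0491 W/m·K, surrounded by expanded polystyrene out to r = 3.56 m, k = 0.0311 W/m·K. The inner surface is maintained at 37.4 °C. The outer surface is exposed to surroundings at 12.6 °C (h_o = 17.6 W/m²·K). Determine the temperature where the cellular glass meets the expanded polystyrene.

Series thermal resistances, inner to outer:
  R_brass = (1/2.64 − 1/2.66)/(4πk) = 0.002848/(4π·110) = 2.060×10^-6 K/W
  R_cellular glass = (1/2.66 − 1/3.01)/(4πk) = 0.04371/(4π·0.0491) = 0.07085 K/W
  R_expanded polystyrene = (1/3.01 − 1/3.56)/(4πk) = 0.05133/(4π·0.0311) = 0.1313 K/W
  R_conv,out = 1/(4πr²h) = 1/(4π·3.56²·17.6) = 3.568×10^-4 K/W
ΣR = 2.060×10^-6 + 0.07085 + 0.1313 + 3.568×10^-4 = 0.2025 K/W
Q = ΔT/ΣR = (37.4 °C − 12.6 °C)/0.2025 = 122.5 W
From the inner boundary to the cellular glass/expanded polystyrene interface, ΣR_partial = 0.07085 K/W.
T_interface = T_in − Q·ΣR_partial = 37.4 °C − (122.5)(0.07085) = 28.7 °C

T = 28.7 °C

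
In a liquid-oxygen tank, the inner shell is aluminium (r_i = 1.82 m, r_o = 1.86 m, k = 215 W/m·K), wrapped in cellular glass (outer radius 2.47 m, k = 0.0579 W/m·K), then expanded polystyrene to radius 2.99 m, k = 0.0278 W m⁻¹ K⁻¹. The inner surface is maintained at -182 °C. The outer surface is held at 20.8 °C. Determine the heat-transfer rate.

Q = 528 W

Resistance network (inner→outer):
  R_aluminium = (1/1.82 − 1/1.86)/(4πk) = 0.01182/(4π·215) = 4.373×10^-6 K/W
  R_cellular glass = (1/1.86 − 1/2.47)/(4πk) = 0.1328/(4π·0.0579) = 0.1825 K/W
  R_expanded polystyrene = (1/2.47 − 1/2.99)/(4πk) = 0.07041/(4π·0.0278) = 0.2015 K/W
ΣR = 4.373×10^-6 + 0.1825 + 0.2015 = 0.3840 K/W
Q = ΔT/ΣR = (-182 °C − 20.8 °C)/0.3840 = -528 W
(Negative Q ⇒ heat flows inward; heat gain = 528 W.)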